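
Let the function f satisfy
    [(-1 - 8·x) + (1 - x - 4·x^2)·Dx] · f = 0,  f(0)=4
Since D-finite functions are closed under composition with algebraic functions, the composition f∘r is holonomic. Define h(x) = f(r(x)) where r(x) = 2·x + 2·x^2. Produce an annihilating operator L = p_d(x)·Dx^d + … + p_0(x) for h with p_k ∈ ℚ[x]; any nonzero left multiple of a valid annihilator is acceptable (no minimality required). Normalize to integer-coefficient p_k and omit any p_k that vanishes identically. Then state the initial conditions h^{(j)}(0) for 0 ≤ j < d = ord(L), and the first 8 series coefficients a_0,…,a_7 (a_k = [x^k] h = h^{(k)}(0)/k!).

L = (2 + 36·x + 96·x^2 + 64·x^3) + (-1 + 2·x + 18·x^2 + 32·x^3 + 16·x^4)·Dx  (order 1).
h: a_k = 4, 8, 88, 448, 2800, 16608, 99360, 594432, …
ICs: h(0) = 4.

f: a_k = 4, 4, 20, 36, 116, 260, 724, 1764, …
L₀ from L_f via x↦r, Dx↦r'^{-1}Dx.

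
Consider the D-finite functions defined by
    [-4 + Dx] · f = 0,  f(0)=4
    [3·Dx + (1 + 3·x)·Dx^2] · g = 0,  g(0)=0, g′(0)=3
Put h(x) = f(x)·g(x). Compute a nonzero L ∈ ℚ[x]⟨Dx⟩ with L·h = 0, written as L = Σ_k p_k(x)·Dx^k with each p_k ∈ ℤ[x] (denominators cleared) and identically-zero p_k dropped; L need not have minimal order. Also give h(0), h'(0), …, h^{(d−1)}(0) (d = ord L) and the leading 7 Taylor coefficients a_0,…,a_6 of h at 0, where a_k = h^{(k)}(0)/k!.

f: a_k = 4, 16, 32, 128/3, 128/3, 512/15, 1024/45, …
g: a_k = 0, 3, -9/2, 9, -81/4, 243/5, -243/2, …
Product ⇒ symmetric product L₀, ord ≤ 2.
L = (4 + 48·x) + (-5 - 24·x)·Dx + (1 + 3·x)·Dx^2  (order 2).
h: a_k = 0, 12, 30, 60, 47, 472/5, -62, …
ICs: h(0) = 0, h′(0) = 12.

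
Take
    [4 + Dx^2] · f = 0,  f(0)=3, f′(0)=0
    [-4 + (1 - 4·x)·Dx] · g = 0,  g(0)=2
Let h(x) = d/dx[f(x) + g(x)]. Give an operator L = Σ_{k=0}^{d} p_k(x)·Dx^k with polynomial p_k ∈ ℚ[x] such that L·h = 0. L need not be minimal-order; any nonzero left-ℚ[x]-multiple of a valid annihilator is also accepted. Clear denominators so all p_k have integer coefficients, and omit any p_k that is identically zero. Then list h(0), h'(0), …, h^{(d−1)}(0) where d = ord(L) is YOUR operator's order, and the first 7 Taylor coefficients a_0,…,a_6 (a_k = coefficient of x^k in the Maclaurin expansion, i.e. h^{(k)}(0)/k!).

f: a_k = 3, 0, -6, 0, 2, 0, -4/15, …
g: a_k = 2, 8, 32, 128, 512, 2048, 8192, …
f+g: L₀ = lclm(L_f,L_g), ord ≤ 2+1.
h=h₀': d/dx-closure on L₀ ⇒ L.
L = (1568 - 256·x + 512·x^2) + (-100 + 432·x - 192·x^2 + 256·x^3)·Dx + (392 - 64·x + 128·x^2)·Dx^2 + (-25 + 108·x - 48·x^2 + 64·x^3)·Dx^3  (order 3).
h: a_k = 8, 52, 384, 2056, 10240, 245752/5, 229376, …
ICs: h(0) = 8, h′(0) = 52, h′′(0) = 768.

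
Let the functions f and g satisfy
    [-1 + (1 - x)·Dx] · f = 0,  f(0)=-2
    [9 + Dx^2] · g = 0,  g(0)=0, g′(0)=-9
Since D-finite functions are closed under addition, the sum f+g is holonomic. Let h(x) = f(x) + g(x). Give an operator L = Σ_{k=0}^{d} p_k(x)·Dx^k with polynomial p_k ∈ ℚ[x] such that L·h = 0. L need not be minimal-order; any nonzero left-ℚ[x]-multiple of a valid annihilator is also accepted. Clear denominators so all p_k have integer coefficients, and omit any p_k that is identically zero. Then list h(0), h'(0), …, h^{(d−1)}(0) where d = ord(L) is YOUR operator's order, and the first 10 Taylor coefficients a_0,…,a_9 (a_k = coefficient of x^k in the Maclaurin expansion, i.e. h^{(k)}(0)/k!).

f: a_k = -2, -2, -2, -2, -2, -2, -2, -2, -2, -2, …
g: a_k = 0, -9, 0, 27/2, 0, -243/40, 0, 729/560, 0, -729/4480, …
h₀=f+g: left-lcm gives L₀, ord ≤ 3.
L = (135 - 162·x + 81·x^2) + (-99 + 261·x - 243·x^2 + 81·x^3)·Dx + (15 - 18·x + 9·x^2)·Dx^2 + (-11 + 29·x - 27·x^2 + 9·x^3)·Dx^3  (order 3).
h: a_k = -2, -11, -2, 23/2, -2, -323/40, -2, -391/560, -2, -9689/4480, …
ICs: h(0) = -2, h′(0) = -11, h′′(0) = -4.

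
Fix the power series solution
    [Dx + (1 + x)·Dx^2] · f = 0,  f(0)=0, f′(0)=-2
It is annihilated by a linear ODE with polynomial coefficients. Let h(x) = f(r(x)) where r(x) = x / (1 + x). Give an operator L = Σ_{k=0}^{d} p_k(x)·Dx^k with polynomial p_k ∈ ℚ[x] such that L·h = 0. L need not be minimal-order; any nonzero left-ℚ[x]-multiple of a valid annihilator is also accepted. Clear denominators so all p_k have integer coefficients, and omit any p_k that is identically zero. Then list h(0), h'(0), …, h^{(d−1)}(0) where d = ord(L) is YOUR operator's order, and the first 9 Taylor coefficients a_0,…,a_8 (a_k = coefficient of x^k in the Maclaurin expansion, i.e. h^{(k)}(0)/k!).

f: a_k = 0, -2, 1, -2/3, 1/2, -2/5, 1/3, -2/7, 1/4, …
Substitute x→r, Dx→(1/r')Dx; clear ⇒ L₀.
L = (3 + 4·x)·Dx + (1 + 3·x + 2·x^2)·Dx^2  (order 2).
h: a_k = 0, -2, 3, -14/3, 15/2, -62/5, 21, -254/7, 255/4, …
ICs: h(0) = 0, h′(0) = -2.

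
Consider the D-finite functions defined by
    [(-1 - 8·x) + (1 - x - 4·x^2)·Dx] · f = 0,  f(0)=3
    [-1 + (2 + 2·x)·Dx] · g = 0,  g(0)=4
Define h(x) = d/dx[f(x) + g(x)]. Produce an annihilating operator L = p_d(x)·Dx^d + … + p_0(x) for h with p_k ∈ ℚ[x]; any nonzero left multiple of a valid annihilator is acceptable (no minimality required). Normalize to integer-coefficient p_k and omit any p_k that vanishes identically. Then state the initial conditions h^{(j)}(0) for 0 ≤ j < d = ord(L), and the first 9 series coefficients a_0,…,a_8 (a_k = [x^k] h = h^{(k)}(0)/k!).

f: a_k = 3, 3, 15, 27, 87, 195, 543, 1323, 3495, …
g: a_k = 4, 2, -1/2, 1/4, -5/32, 7/64, -21/256, 33/512, -429/8192, …
h₀=f+g: left-lcm gives L₀, ord ≤ 2.
h=h₀': d/dx-closure on L₀ ⇒ L.
L = (-138 - 1110·x - 2208·x^2 - 3648·x^3 - 1920·x^4) + (-213 - 2334·x - 6429·x^2 - 12816·x^3 - 14352·x^4 - 5760·x^5)·Dx + (42 + 150·x + 246·x^2 - 598·x^3 - 2880·x^4 - 3424·x^5 - 1280·x^6)·Dx^2  (order 2).
h: a_k = 5, 29, 327/4, 2779/8, 62435/64, 416961/128, 4741863/512, 28630611/1024, 1295702307/16384, …
ICs: h(0) = 5, h′(0) = 29.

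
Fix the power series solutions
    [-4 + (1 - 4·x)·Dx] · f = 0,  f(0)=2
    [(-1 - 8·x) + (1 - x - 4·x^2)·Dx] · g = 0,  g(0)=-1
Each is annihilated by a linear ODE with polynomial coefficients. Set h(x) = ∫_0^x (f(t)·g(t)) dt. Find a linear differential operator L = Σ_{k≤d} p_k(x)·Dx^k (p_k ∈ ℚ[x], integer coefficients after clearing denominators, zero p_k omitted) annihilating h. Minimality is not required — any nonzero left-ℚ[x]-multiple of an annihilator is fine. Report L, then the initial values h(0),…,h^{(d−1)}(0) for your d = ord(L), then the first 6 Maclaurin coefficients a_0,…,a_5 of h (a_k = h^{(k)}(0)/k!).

f: a_k = 2, 8, 32, 128, 512, 2048, …
g: a_k = -1, -1, -5, -9, -29, -65, …
L₀ := L_f ⊗_s L_g (sym. prod.), ord ≤ 1.
∫: right-multiply L₀ by Dx.
L = (-5 + 48·x^2)·Dx + (1 - 5·x + 16·x^3)·Dx^2  (order 2).
h: a_k = 0, -2, -5, -50/3, -109/2, -186, …
ICs: h(0) = 0, h′(0) = -2.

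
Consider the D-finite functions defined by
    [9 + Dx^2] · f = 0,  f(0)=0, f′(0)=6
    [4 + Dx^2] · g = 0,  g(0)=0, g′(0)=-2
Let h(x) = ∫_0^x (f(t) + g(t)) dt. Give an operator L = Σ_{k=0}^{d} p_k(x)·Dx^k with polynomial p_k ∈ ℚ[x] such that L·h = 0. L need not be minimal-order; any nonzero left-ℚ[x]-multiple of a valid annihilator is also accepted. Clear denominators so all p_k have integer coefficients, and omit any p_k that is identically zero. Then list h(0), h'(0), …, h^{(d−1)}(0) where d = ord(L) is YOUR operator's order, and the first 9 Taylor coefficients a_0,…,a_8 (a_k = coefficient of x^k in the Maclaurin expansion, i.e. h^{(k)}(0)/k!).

L = 36·Dx + 13·Dx^3 + Dx^5  (order 5).
h: a_k = 0, 0, 2, 0, -23/12, 0, 227/360, 0, -2123/20160, …
ICs: h(0) = 0, h′(0) = 0, h′′(0) = 4, h′′′(0) = 0, h′′′′(0) = -46.

f: a_k = 0, 6, 0, -9, 0, 81/20, 0, -243/280, 0, …
g: a_k = 0, -2, 0, 4/3, 0, -4/15, 0, 8/315, 0, …
f+g: L₀ = lclm(L_f,L_g), ord ≤ 2+2.
h=∫₀ˣh₀: take L = L₀·Dx.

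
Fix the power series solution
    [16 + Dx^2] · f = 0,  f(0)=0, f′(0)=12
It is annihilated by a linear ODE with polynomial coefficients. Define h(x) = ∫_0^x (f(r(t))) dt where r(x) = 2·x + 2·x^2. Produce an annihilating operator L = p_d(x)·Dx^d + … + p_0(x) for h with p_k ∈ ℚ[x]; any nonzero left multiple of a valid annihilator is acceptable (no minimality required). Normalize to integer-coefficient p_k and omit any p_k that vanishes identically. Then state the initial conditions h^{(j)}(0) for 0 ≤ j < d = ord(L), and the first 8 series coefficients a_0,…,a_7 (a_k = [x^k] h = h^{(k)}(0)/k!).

f: a_k = 0, 12, 0, -32, 0, 128/5, 0, -1024/105, …
h₀=f(r): pull back L_f along r ⇒ L₀.
h=∫h₀ ⇒ L = L₀·Dx.
L = (64 + 384·x + 768·x^2 + 512·x^3)·Dx - 2·Dx^2 + (1 + 2·x)·Dx^3  (order 3).
h: a_k = 0, 0, 12, 8, -64, -768/5, 128/15, 3840/7, …
ICs: h(0) = 0, h′(0) = 0, h′′(0) = 24.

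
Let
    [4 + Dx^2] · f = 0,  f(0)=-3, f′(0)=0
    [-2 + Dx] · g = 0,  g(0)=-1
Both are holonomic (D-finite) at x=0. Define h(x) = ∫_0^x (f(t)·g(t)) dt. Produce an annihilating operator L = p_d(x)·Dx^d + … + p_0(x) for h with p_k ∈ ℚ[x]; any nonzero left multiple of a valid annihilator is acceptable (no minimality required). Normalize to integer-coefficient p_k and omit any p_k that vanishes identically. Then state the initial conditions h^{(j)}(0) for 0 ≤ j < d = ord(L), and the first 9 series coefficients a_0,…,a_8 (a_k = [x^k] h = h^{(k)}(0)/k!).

L = 8·Dx - 4·Dx^2 + Dx^3  (order 3).
h: a_k = 0, 3, 3, 0, -2, -8/5, -8/15, 0, 8/105, …
ICs: h(0) = 0, h′(0) = 3, h′′(0) = 6.

f: a_k = -3, 0, 6, 0, -2, 0, 4/15, 0, -2/105, …
g: a_k = -1, -2, -2, -4/3, -2/3, -4/15, -4/45, -8/315, -2/315, …
Sym-product of L_f,L_g gives L₀ (≤ ord 2).
h=∫₀ˣh₀: take L = L₀·Dx.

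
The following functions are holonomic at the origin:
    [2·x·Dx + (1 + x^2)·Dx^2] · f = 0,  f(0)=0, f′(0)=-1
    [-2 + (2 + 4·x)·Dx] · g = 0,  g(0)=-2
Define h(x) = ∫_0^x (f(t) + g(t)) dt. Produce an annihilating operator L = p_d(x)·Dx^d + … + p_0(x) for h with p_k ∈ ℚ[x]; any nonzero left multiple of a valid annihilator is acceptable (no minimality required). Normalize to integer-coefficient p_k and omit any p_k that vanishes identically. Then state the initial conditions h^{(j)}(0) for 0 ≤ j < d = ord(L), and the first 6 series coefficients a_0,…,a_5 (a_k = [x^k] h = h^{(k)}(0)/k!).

f: a_k = 0, -1, 0, 1/3, 0, -1/5, …
g: a_k = -2, -2, 1, -1, 5/4, -7/4, …
L₀ := lclm(L_f,L_g); ord L₀ ≤ 2+1.
h=∫h₀ ⇒ L = L₀·Dx.
L = (-4 - 20·x + 12·x^2 + 12·x^3)·Dx^2 + (-10 - 16·x - 16·x^2 + 48·x^3 + 42·x^4)·Dx^3 + (-2 + 12·x^2 + 12·x^3 + 14·x^4 + 12·x^5)·Dx^4  (order 4).
h: a_k = 0, -2, -3/2, 1/3, -1/6, 1/4, …
ICs: h(0) = 0, h′(0) = -2, h′′(0) = -3, h′′′(0) = 2.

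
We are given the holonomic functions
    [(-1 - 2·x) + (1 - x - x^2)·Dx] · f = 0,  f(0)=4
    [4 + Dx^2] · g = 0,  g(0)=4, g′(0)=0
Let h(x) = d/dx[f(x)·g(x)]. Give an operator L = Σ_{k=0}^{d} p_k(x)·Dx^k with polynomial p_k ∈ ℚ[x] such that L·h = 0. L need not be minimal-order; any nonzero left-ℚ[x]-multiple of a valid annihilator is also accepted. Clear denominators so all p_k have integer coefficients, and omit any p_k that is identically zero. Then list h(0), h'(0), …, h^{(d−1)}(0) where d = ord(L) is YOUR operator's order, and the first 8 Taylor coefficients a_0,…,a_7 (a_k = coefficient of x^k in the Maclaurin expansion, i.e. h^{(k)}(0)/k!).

f: a_k = 4, 4, 8, 12, 20, 32, 52, 84, …
g: a_k = 4, 0, -8, 0, 8/3, 0, -16/45, 0, …
Product ⇒ symmetric product L₀, ord ≤ 2.
Derive L from L₀ (diff closure).
L = (-6 - 16·x - 8·x^2 + 16·x^3 + 8·x^4) + (-1 + 2·x + 12·x^2 + 8·x^3)·Dx + (1 - 3·x - x^2 + 4·x^3 + 2·x^4)·Dx^2  (order 2).
h: a_k = 16, 0, 48, 320/3, 640/3, 6112/15, 34832/45, 150016/105, …
ICs: h(0) = 16, h′(0) = 0.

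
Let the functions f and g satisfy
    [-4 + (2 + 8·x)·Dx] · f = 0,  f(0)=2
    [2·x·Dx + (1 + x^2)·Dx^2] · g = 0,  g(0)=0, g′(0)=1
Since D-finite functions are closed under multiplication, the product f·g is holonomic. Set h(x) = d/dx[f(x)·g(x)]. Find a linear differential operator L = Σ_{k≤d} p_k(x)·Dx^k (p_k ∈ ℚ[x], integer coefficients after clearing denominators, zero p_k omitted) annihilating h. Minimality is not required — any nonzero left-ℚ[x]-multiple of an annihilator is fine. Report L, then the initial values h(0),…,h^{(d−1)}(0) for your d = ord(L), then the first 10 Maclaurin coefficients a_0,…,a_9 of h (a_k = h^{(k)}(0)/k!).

L = (-10 + 40·x + 98·x^2 - 24·x^3 - 12·x^4) + (13 + 66·x + 117·x^2 + 226·x^3 - 84·x^4 - 48·x^5)·Dx + (3 + 23·x + 42·x^2 - x^3 + 23·x^4 - 24·x^5 - 16·x^6)·Dx^2  (order 2).
h: a_k = 2, 8, -14, 80/3, -274/3, 1624/5, -17054/15, 428704/105, -104782/7, 3499336/63, …
ICs: h(0) = 2, h′(0) = 8.

f: a_k = 2, 4, -4, 8, -20, 56, -168, 528, -1716, 5720, …
g: a_k = 0, 1, 0, -1/3, 0, 1/5, 0, -1/7, 0, 1/9, …
Product ⇒ symmetric product L₀, ord ≤ 2.
h₀' ⇒ L via d/dx closure of L₀.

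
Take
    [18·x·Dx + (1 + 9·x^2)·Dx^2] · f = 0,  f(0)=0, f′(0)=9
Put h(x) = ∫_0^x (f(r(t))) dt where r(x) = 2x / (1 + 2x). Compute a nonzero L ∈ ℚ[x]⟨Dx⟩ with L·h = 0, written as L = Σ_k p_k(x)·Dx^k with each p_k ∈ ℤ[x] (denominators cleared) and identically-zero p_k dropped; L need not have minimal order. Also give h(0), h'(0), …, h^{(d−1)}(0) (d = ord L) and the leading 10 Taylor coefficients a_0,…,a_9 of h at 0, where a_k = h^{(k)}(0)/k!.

f: a_k = 0, 9, 0, -27, 0, 729/5, 0, -6561/7, 0, 6561, …
h₀=f(r): pull back L_f along r ⇒ L₀.
h=∫₀ˣh₀: take L = L₀·Dx.
L = (4 + 80·x)·Dx^2 + (1 + 4·x + 40·x^2)·Dx^3  (order 3).
h: a_k = 0, 0, 9, -12, -36, 1152/5, -192/5, -29952/7, 95616/7, 57344, …
ICs: h(0) = 0, h′(0) = 0, h′′(0) = 18.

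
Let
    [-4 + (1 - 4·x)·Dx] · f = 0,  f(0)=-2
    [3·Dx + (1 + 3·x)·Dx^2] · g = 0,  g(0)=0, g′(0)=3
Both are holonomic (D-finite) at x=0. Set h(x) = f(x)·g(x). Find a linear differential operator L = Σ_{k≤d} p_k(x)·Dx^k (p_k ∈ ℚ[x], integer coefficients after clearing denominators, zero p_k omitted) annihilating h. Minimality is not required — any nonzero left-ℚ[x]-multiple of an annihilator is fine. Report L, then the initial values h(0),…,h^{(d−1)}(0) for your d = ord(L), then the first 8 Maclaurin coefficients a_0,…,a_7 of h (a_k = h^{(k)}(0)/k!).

f: a_k = -2, -8, -32, -128, -512, -2048, -8192, -32768, …
g: a_k = 0, 3, -9/2, 9, -81/4, 243/5, -243/2, 2187/7, …
L₀ := L_f ⊗_s L_g (sym. prod.), ord ≤ 2.
L = 12 + (5 + 36·x)·Dx + (-1 + x + 12·x^2)·Dx^2  (order 2).
h: a_k = 0, -6, -15, -78, -543/2, -5916/5, -22449/5, -650442/35, …
ICs: h(0) = 0, h′(0) = -6.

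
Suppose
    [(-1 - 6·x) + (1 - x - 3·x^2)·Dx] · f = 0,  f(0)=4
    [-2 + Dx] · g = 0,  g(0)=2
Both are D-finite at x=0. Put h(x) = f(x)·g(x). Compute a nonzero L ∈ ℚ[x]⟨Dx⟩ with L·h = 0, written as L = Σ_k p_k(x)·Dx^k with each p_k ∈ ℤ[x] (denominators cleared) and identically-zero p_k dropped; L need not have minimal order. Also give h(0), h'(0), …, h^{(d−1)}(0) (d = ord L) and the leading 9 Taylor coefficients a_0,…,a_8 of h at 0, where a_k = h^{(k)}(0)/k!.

f: a_k = 4, 4, 16, 28, 76, 160, 388, 868, 2032, …
g: a_k = 2, 4, 4, 8/3, 4/3, 8/15, 8/45, 16/315, 4/315, …
f·g: L₀ = L_f ⊗_s L_g, ord ≤ 1·1.
L = (3 + 4·x - 6·x^2) + (-1 + x + 3·x^2)·Dx  (order 1).
h: a_k = 8, 24, 64, 440/3, 344, 11792/15, 81848/45, 438632/105, 606944/63, …
ICs: h(0) = 8.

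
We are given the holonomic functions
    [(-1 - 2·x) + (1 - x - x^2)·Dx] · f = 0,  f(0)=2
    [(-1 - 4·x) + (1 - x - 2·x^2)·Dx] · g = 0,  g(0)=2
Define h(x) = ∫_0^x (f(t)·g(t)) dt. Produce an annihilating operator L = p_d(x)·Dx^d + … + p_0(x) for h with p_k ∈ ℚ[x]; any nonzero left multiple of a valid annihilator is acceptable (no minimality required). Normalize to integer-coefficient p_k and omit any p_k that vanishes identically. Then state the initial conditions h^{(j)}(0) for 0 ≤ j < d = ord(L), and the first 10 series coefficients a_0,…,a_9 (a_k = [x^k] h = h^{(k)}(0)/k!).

L = (-2 - 4·x + 9·x^2 + 8·x^3)·Dx + (1 - 2·x - 2·x^2 + 3·x^3 + 2·x^4)·Dx^2  (order 2).
h: a_k = 0, 4, 4, 8, 13, 24, 128/3, 548/7, 143, 264, …
ICs: h(0) = 0, h′(0) = 4.

f: a_k = 2, 2, 4, 6, 10, 16, 26, 42, 68, 110, …
g: a_k = 2, 2, 6, 10, 22, 42, 86, 170, 342, 682, …
Product ⇒ symmetric product L₀, ord ≤ 1.
h=∫h₀ ⇒ L = L₀·Dx.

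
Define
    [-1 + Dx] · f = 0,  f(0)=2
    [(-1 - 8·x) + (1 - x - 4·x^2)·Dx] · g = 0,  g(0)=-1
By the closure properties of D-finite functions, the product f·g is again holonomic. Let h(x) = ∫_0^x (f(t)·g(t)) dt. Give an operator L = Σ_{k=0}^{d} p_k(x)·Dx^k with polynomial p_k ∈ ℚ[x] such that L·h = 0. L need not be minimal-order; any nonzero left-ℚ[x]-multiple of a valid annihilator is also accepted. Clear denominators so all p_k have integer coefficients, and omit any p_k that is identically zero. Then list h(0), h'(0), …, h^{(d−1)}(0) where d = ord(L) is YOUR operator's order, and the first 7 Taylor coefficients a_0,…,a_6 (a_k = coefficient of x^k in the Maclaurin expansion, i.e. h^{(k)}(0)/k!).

f: a_k = 2, 2, 1, 1/3, 1/12, 1/60, 1/360, …
g: a_k = -1, -1, -5, -9, -29, -65, -181, …
f·g: L₀ = L_f ⊗_s L_g, ord ≤ 1·1.
∫: right-multiply L₀ by Dx.
L = (2 + 7·x - 4·x^2)·Dx + (-1 + x + 4·x^2)·Dx^2  (order 2).
h: a_k = 0, -2, -2, -13/3, -22/3, -977/60, -5963/180, …
ICs: h(0) = 0, h′(0) = -2.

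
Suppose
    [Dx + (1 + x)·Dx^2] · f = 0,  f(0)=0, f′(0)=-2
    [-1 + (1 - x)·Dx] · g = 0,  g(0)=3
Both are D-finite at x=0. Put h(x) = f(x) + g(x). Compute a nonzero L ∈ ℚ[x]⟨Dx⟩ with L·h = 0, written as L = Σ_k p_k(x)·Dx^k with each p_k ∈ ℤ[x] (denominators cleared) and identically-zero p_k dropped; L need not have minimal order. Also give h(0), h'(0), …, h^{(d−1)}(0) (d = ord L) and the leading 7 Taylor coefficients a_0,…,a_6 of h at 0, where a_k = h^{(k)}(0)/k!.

L = (-10 - 2·x)·Dx + (-4 - 16·x - 4·x^2)·Dx^2 + (3 + x - 3·x^2 - x^3)·Dx^3  (order 3).
h: a_k = 3, 1, 4, 7/3, 7/2, 13/5, 10/3, …
ICs: h(0) = 3, h′(0) = 1, h′′(0) = 8.

f: a_k = 0, -2, 1, -2/3, 1/2, -2/5, 1/3, …
g: a_k = 3, 3, 3, 3, 3, 3, 3, …
L₀ := lclm(L_f,L_g); ord L₀ ≤ 2+1.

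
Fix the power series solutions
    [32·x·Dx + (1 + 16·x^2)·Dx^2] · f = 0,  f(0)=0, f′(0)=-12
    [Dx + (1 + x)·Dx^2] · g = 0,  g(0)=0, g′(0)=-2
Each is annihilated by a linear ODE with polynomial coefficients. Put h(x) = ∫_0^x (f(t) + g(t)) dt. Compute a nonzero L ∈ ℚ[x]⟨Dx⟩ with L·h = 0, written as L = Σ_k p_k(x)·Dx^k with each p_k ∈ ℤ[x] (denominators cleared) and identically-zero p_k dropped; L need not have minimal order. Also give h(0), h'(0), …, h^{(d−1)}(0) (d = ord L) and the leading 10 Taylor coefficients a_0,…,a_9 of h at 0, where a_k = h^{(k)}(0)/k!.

L = (-32 - 96·x + 1536·x^2 + 512·x^3)·Dx^2 + (-34 - 64·x + 1440·x^2 + 3072·x^3 + 1024·x^4)·Dx^3 + (-1 + 31·x + 32·x^2 + 512·x^3 + 768·x^4 + 256·x^5)·Dx^4  (order 4).
h: a_k = 0, 0, -7, 1/3, 95/6, 1/10, -1537/15, 1/21, 24575/28, 1/36, …
ICs: h(0) = 0, h′(0) = 0, h′′(0) = -14, h′′′(0) = 2.

f: a_k = 0, -12, 0, 64, 0, -3072/5, 0, 49152/7, 0, -262144/3, …
g: a_k = 0, -2, 1, -2/3, 1/2, -2/5, 1/3, -2/7, 1/4, -2/9, …
L₀ := lclm(L_f,L_g); ord L₀ ≤ 2+2.
h=∫₀ˣh₀: take L = L₀·Dx.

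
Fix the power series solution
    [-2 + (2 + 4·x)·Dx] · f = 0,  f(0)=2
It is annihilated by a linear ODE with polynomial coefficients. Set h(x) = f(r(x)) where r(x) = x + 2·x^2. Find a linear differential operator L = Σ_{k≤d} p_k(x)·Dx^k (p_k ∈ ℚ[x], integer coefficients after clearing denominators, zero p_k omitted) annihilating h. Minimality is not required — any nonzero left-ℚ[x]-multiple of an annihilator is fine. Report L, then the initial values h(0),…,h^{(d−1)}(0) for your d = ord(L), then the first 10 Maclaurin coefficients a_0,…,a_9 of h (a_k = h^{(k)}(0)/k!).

f: a_k = 2, 2, -1, 1, -5/4, 7/4, -21/8, 33/8, -429/64, 715/64, …
L₀ from L_f via x↦r, Dx↦r'^{-1}Dx.
L = (-1 - 4·x) + (1 + 2·x + 4·x^2)·Dx  (order 1).
h: a_k = 2, 2, 3, -3, 3/4, 15/4, -57/8, 21/8, 867/64, -1893/64, …
ICs: h(0) = 2.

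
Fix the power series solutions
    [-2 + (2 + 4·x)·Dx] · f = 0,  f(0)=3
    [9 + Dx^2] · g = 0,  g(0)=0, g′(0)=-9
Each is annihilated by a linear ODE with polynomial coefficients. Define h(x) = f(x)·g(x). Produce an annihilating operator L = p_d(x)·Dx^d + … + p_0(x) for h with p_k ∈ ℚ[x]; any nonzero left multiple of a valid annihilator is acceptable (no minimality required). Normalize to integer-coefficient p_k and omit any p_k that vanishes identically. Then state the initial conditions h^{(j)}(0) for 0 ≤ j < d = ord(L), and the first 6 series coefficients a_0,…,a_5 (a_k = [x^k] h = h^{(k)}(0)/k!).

f: a_k = 3, 3, -3/2, 3/2, -15/8, 21/8, …
g: a_k = 0, -9, 0, 27/2, 0, -243/40, …
Sym-product of L_f,L_g gives L₀ (≤ ord 2).
L = (12 + 36·x + 36·x^2) + (-2 - 4·x)·Dx + (1 + 4·x + 4·x^2)·Dx^2  (order 2).
h: a_k = 0, -27, -27, 54, 27, -108/5, …
ICs: h(0) = 0, h′(0) = -27.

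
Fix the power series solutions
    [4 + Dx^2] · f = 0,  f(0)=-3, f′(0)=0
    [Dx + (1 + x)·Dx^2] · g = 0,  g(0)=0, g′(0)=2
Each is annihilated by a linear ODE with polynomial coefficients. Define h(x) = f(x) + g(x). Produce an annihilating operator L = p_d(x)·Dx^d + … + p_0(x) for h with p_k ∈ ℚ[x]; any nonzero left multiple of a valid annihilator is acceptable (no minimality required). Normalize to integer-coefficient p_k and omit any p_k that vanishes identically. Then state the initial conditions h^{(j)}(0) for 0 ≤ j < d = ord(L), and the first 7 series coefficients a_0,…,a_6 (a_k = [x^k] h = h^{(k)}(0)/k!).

f: a_k = -3, 0, 6, 0, -2, 0, 4/15, …
g: a_k = 0, 2, -1, 2/3, -1/2, 2/5, -1/3, …
h₀=f+g: left-lcm gives L₀, ord ≤ 4.
L = (20 + 16·x + 8·x^2)·Dx + (12 + 28·x + 24·x^2 + 8·x^3)·Dx^2 + (5 + 4·x + 2·x^2)·Dx^3 + (3 + 7·x + 6·x^2 + 2·x^3)·Dx^4  (order 4).
h: a_k = -3, 2, 5, 2/3, -5/2, 2/5, -1/15, …
ICs: h(0) = -3, h′(0) = 2, h′′(0) = 10, h′′′(0) = 4.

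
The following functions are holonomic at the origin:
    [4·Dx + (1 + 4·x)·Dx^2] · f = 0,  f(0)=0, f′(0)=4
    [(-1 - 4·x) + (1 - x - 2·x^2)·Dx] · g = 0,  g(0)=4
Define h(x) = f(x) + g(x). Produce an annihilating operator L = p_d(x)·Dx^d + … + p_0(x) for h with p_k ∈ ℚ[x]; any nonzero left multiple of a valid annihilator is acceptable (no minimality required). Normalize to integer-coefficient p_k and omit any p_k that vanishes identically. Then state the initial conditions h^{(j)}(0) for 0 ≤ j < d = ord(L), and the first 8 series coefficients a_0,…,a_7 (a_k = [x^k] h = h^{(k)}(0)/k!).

L = (-156 - 624·x - 1440·x^2 - 768·x^3 - 768·x^4)·Dx + (1 - 160·x - 1064·x^2 - 1952·x^3 - 1600·x^4 - 1280·x^5)·Dx^2 + (5 + 39·x + 66·x^2 - 80·x^3 - 240·x^4 - 384·x^5 - 256·x^6)·Dx^3  (order 3).
h: a_k = 4, 8, 4, 124/3, -20, 1444/5, -1532/3, 18764/7, …
ICs: h(0) = 4, h′(0) = 8, h′′(0) = 8.

f: a_k = 0, 4, -8, 64/3, -64, 1024/5, -2048/3, 16384/7, …
g: a_k = 4, 4, 12, 20, 44, 84, 172, 340, …
L₀ := lclm(L_f,L_g); ord L₀ ≤ 2+1.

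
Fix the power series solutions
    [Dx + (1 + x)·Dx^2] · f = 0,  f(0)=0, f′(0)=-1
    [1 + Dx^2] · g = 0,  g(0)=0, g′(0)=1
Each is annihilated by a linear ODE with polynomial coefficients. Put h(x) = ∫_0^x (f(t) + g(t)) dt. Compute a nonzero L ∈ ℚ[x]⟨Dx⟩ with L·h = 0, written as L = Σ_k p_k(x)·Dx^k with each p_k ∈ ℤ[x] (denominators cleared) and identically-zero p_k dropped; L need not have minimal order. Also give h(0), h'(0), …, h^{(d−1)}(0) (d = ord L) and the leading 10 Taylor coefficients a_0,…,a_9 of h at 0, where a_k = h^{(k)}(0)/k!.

L = (7 + 2·x + x^2)·Dx^2 + (3 + 5·x + 3·x^2 + x^3)·Dx^3 + (7 + 2·x + x^2)·Dx^4 + (3 + 5·x + 3·x^2 + x^3)·Dx^5  (order 5).
h: a_k = 0, 0, 0, 1/6, -1/8, 1/20, -23/720, 1/42, -103/5760, 1/72, …
ICs: h(0) = 0, h′(0) = 0, h′′(0) = 0, h′′′(0) = 1, h′′′′(0) = -3.

f: a_k = 0, -1, 1/2, -1/3, 1/4, -1/5, 1/6, -1/7, 1/8, -1/9, …
g: a_k = 0, 1, 0, -1/6, 0, 1/120, 0, -1/5040, 0, 1/362880, …
L₀ := lclm(L_f,L_g); ord L₀ ≤ 2+2.
h=∫₀ˣh₀: take L = L₀·Dx.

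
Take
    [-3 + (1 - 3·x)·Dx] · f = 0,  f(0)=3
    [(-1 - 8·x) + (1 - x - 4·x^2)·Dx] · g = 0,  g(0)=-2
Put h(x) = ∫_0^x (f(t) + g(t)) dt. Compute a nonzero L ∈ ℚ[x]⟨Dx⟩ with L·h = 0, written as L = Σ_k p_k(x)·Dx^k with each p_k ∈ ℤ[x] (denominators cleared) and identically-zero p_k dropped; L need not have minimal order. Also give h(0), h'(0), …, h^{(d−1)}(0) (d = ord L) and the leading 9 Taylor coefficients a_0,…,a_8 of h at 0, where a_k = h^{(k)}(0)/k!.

f: a_k = 3, 9, 27, 81, 243, 729, 2187, 6561, 19683, …
g: a_k = -2, -2, -10, -18, -58, -130, -362, -882, -2330, …
Weyl lclm of L_f,L_g ⇒ L₀ (ord ≤ 2).
∫: right-multiply L₀ by Dx.
L = (6 - 72·x + 144·x^2 - 144·x^3)·Dx + (4 - 84·x^2 + 252·x^3 - 288·x^4)·Dx^2 + (-1 + 8·x - 21·x^2 + 8·x^3 + 54·x^4 - 72·x^5)·Dx^3  (order 3).
h: a_k = 0, 1, 7/2, 17/3, 63/4, 37, 599/6, 1825/7, 5679/8, …
ICs: h(0) = 0, h′(0) = 1, h′′(0) = 7.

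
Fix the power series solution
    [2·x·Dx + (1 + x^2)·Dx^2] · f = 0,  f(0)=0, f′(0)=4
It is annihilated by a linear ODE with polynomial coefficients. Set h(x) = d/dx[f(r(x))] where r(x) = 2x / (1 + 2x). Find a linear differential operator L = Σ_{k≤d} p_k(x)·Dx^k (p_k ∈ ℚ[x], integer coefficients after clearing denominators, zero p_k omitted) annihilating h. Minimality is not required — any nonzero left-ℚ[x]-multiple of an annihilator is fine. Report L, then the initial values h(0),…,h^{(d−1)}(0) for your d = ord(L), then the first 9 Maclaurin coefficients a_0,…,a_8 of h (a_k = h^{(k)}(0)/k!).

L = (4 + 16·x) + (1 + 4·x + 8·x^2)·Dx  (order 1).
h: a_k = 8, -32, 64, 0, -512, 2048, -4096, 0, 32768, …
ICs: h(0) = 8.

f: a_k = 0, 4, 0, -4/3, 0, 4/5, 0, -4/7, 0, …
Change of var in L_f (x↦r) gives L₀.
h=h₀': d/dx-closure on L₀ ⇒ L.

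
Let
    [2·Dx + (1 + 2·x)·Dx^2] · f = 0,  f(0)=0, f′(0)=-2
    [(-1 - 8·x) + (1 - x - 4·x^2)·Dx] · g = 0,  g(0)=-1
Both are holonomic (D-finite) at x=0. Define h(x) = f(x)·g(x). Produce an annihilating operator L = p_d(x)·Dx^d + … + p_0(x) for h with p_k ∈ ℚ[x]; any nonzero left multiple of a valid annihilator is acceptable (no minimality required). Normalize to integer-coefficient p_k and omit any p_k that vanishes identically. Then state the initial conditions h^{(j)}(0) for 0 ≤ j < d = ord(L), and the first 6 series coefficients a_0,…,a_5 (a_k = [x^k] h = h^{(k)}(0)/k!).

f: a_k = 0, -2, 2, -8/3, 4, -32/5, …
g: a_k = -1, -1, -5, -9, -29, -65, …
f·g: L₀ = L_f ⊗_s L_g, ord ≤ 2·1.
L = (10 + 32·x) + (22·x + 40·x^2)·Dx + (-1 - x + 6·x^2 + 8·x^3)·Dx^2  (order 2).
h: a_k = 0, 2, 0, 32/3, 20/3, 836/15, …
ICs: h(0) = 0, h′(0) = 2.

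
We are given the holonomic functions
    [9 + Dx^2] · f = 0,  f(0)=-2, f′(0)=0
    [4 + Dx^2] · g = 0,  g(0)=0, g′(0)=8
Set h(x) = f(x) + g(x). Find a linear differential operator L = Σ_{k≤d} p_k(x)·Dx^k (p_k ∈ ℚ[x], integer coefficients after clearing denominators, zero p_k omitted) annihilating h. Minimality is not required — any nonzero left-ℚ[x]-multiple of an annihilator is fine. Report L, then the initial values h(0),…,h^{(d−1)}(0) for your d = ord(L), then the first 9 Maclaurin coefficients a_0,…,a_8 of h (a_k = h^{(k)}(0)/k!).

f: a_k = -2, 0, 9, 0, -27/4, 0, 81/40, 0, -729/2240, …
g: a_k = 0, 8, 0, -16/3, 0, 16/15, 0, -32/315, 0, …
Sum ⇒ L₀ = lclm(L_f,L_g) in ℚ(x)⟨Dx⟩.
L = 36 + 13·Dx^2 + Dx^4  (order 4).
h: a_k = -2, 8, 9, -16/3, -27/4, 16/15, 81/40, -32/315, -729/2240, …
ICs: h(0) = -2, h′(0) = 8, h′′(0) = 18, h′′′(0) = -32.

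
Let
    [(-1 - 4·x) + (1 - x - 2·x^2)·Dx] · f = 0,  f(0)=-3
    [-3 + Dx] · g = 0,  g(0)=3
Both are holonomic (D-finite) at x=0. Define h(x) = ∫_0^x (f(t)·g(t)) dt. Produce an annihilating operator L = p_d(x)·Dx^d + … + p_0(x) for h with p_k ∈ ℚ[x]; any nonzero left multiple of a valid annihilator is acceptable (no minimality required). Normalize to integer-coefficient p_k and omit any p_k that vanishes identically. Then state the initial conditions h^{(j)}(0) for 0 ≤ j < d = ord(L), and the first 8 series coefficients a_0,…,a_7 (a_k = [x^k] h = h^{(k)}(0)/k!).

L = (4 + x - 6·x^2)·Dx + (-1 + x + 2·x^2)·Dx^2  (order 2).
h: a_k = 0, -9, -18, -63/2, -207/4, -3411/40, -1431/10, -137637/560, …
ICs: h(0) = 0, h′(0) = -9.

f: a_k = -3, -3, -9, -15, -33, -63, -129, -255, …
g: a_k = 3, 9, 27/2, 27/2, 81/8, 243/40, 243/80, 729/560, …
L₀ := L_f ⊗_s L_g (sym. prod.), ord ≤ 1.
h=∫₀ˣh₀: take L = L₀·Dx.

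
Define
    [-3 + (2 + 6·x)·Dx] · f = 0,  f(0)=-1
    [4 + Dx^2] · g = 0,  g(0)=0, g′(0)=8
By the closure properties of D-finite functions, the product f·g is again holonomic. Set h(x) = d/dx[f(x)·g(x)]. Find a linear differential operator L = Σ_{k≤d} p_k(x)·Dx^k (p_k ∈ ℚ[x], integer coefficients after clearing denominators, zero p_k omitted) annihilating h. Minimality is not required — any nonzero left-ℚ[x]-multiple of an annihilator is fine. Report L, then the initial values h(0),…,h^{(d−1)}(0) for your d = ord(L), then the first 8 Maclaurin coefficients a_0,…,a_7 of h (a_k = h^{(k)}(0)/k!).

f: a_k = -1, -3/2, 9/8, -27/16, 405/128, -1701/256, 15309/1024, -72171/2048, …
g: a_k = 0, 8, 0, -16/3, 0, 16/15, 0, -32/315, …
h₀=f·g: eliminate ⇒ L₀, order ≤ 1·2.
Derive L from L₀ (diff closure).
L = (1453 + 11712·x + 26784·x^2 + 27648·x^3 + 20736·x^4) + (132 - 756·x - 5184·x^2 - 5184·x^3)·Dx + (172 + 1416·x + 4428·x^2 + 6912·x^3 + 5184·x^4)·Dx^2  (order 2).
h: a_k = -8, -24, 43, -22, 4379/48, -21963/80, 838883/1152, -6669683/3360, …
ICs: h(0) = -8, h′(0) = -24.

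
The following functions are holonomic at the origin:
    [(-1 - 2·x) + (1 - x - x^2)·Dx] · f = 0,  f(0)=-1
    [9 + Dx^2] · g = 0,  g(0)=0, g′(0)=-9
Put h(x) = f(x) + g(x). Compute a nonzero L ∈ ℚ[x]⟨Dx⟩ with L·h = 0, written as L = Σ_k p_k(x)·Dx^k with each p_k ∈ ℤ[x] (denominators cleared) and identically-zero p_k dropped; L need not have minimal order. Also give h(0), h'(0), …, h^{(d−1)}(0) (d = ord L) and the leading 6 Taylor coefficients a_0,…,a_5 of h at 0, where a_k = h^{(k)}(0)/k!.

L = (243 + 432·x - 81·x^2 + 216·x^3 + 405·x^4 + 162·x^5) + (-117 + 225·x + 36·x^2 - 297·x^3 + 54·x^4 + 243·x^5 + 81·x^6)·Dx + (27 + 48·x - 9·x^2 + 24·x^3 + 45·x^4 + 18·x^5)·Dx^2 + (-13 + 25·x + 4·x^2 - 33·x^3 + 6·x^4 + 27·x^5 + 9·x^6)·Dx^3  (order 3).
h: a_k = -1, -10, -2, 21/2, -5, -563/40, …
ICs: h(0) = -1, h′(0) = -10, h′′(0) = -4.

f: a_k = -1, -1, -2, -3, -5, -8, …
g: a_k = 0, -9, 0, 27/2, 0, -243/40, …
h₀=f+g: left-lcm gives L₀, ord ≤ 3.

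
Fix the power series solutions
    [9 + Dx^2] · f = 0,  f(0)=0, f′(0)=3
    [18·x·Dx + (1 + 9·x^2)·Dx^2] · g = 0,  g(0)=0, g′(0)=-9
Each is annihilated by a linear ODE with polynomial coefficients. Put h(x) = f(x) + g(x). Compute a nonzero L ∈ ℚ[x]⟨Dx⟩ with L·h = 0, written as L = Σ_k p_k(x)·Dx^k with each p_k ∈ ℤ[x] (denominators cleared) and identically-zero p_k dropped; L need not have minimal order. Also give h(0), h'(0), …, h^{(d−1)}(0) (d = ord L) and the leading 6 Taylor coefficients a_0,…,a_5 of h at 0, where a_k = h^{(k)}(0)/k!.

L = (-1782·x + 20412·x^3 + 13122·x^5)·Dx + (-9 + 567·x^2 + 6561·x^4 + 6561·x^6)·Dx^2 + (-198·x + 2268·x^3 + 1458·x^5)·Dx^3 + (-1 + 63·x^2 + 729·x^4 + 729·x^6)·Dx^4  (order 4).
h: a_k = 0, -6, 0, 45/2, 0, -5751/40, …
ICs: h(0) = 0, h′(0) = -6, h′′(0) = 0, h′′′(0) = 135.

f: a_k = 0, 3, 0, -9/2, 0, 81/40, …
g: a_k = 0, -9, 0, 27, 0, -729/5, …
f+g: L₀ = lclm(L_f,L_g), ord ≤ 2+2.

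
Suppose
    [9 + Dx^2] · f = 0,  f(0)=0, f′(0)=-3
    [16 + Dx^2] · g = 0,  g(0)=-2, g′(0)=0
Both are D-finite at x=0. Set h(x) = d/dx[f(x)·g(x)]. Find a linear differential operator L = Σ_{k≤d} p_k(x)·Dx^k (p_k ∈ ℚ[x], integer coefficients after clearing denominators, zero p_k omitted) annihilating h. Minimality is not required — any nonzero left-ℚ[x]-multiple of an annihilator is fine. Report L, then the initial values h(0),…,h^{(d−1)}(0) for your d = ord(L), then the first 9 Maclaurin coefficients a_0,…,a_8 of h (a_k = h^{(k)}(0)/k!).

f: a_k = 0, -3, 0, 9/2, 0, -81/40, 0, 243/560, 0, …
g: a_k = -2, 0, 16, 0, -64/3, 0, 512/45, 0, -1024/315, …
Product ⇒ symmetric product L₀, ord ≤ 4.
Differentiate: ansatz ord ≤ ord L₀ ⇒ L.
L = 49 + 50·Dx^2 + Dx^4  (order 4).
h: a_k = 6, 0, -171, 0, 2801/4, 0, -137257/120, 0, 2241867/2240, …
ICs: h(0) = 6, h′(0) = 0, h′′(0) = -342, h′′′(0) = 0.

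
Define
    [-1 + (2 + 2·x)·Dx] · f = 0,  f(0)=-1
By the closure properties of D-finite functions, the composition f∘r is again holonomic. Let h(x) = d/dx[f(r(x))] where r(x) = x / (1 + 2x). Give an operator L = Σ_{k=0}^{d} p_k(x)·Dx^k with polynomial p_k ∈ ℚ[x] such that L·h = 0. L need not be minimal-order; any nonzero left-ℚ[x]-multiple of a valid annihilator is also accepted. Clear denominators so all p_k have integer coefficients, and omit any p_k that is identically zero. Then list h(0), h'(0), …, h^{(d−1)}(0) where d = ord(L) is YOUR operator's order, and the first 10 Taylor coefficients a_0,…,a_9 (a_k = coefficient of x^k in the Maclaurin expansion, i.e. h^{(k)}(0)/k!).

f: a_k = -1, -1/2, 1/8, -1/16, 5/128, -7/256, 21/1024, -33/2048, 429/32768, -715/65536, …
L₀ from L_f via x↦r, Dx↦r'^{-1}Dx.
Derive L from L₀ (diff closure).
L = (-9 - 24·x) + (-2 - 10·x - 12·x^2)·Dx  (order 1).
h: a_k = -1/2, 9/4, -123/16, 757/32, -17715/256, 100935/512, -1134735/2048, 6340365/4096, -283019715/65536, 1581400435/131072, …
ICs: h(0) = -1/2.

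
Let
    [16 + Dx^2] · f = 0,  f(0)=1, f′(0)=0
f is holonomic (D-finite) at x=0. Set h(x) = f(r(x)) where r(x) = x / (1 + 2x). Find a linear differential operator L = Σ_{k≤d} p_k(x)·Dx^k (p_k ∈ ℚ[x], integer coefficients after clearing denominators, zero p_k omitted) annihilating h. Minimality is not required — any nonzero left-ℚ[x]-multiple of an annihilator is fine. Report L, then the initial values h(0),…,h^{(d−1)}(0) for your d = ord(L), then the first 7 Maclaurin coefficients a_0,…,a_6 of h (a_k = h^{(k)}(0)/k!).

f: a_k = 1, 0, -8, 0, 32/3, 0, -256/45, …
f∘r: x↦r, Dx↦Dx/r' in L_f ⇒ L₀.
L = 16 + (4 + 24·x + 48·x^2 + 32·x^3)·Dx + (1 + 8·x + 24·x^2 + 32·x^3 + 16·x^4)·Dx^2  (order 2).
h: a_k = 1, 0, -8, 32, -256/3, 512/3, -9856/45, …
ICs: h(0) = 1, h′(0) = 0.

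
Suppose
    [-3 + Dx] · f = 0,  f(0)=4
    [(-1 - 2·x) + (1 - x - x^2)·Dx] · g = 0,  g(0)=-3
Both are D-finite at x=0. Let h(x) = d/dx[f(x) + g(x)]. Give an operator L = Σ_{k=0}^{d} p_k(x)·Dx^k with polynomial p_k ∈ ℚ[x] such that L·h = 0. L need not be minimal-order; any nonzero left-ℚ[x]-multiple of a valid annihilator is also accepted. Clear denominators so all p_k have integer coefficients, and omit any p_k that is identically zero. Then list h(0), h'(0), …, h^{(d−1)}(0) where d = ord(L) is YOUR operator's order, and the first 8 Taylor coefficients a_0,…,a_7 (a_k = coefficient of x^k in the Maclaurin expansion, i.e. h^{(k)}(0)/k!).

f: a_k = 4, 12, 18, 18, 27/2, 81/10, 81/20, 243/140, …
g: a_k = -3, -3, -6, -9, -15, -24, -39, -63, …
h₀=f+g: left-lcm gives L₀, ord ≤ 2.
Differentiate: ansatz ord ≤ ord L₀ ⇒ L.
L = (18 + 126·x + 144·x^2 + 180·x^3 + 54·x^4) + (-9 - 48·x - 81·x^2 - 24·x^3 + 45·x^4 + 18·x^5)·Dx + (1 + 2·x + 11·x^2 - 12·x^3 - 21·x^4 - 6·x^5)·Dx^2  (order 2).
h: a_k = 9, 24, 27, -6, -159/2, -2097/10, -8577/20, -113511/140, …
ICs: h(0) = 9, h′(0) = 24.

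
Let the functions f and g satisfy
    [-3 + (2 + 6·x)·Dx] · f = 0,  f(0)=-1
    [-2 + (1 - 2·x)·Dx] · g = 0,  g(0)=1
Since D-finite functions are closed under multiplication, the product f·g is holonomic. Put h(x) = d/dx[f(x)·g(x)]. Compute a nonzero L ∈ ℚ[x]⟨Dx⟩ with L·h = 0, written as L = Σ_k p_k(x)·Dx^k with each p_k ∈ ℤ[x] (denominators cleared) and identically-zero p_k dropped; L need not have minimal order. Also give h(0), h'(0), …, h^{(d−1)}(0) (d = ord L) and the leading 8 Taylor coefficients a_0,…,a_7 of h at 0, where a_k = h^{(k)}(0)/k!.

L = (47 + 252·x + 108·x^2) + (-14 - 26·x + 72·x^2 + 72·x^3)·Dx  (order 1).
h: a_k = -7/2, -47/4, -645/16, -3035/32, -69205/256, -286257/512, -3176929/2048, -11708435/4096, …
ICs: h(0) = -7/2.

f: a_k = -1, -3/2, 9/8, -27/16, 405/128, -1701/256, 15309/1024, -72171/2048, …
g: a_k = 1, 2, 4, 8, 16, 32, 64, 128, …
f·g: L₀ = L_f ⊗_s L_g, ord ≤ 1·1.
Differentiate: ansatz ord ≤ ord L₀ ⇒ L.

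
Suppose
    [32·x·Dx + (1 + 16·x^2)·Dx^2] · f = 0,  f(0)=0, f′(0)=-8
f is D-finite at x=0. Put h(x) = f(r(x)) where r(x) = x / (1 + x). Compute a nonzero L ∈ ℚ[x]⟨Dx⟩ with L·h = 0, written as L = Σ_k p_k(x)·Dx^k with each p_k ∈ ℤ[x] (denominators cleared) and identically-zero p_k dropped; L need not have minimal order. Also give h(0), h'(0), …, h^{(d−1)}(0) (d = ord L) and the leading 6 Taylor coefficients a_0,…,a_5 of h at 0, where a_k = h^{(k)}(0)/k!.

L = (2 + 34·x)·Dx + (1 + 2·x + 17·x^2)·Dx^2  (order 2).
h: a_k = 0, -8, 8, 104/3, -120, -808/5, …
ICs: h(0) = 0, h′(0) = -8.

f: a_k = 0, -8, 0, 128/3, 0, -2048/5, …
f∘r: x↦r, Dx↦Dx/r' in L_f ⇒ L₀.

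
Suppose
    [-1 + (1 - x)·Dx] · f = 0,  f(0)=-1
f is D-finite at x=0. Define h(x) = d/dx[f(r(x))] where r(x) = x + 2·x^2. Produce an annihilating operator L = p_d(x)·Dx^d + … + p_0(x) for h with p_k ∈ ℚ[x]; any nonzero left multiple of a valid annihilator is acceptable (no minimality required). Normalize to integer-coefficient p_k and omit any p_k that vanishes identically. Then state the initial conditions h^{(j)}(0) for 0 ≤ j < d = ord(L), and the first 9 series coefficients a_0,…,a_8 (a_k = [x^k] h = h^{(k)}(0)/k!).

f: a_k = -1, -1, -1, -1, -1, -1, -1, -1, -1, …
L₀ from L_f via x↦r, Dx↦r'^{-1}Dx.
h₀' ⇒ L via d/dx closure of L₀.
L = (6 + 12·x + 24·x^2) + (-1 - 3·x + 6·x^2 + 8·x^3)·Dx  (order 1).
h: a_k = -1, -6, -15, -44, -105, -258, -595, -1368, -3069, …
ICs: h(0) = -1.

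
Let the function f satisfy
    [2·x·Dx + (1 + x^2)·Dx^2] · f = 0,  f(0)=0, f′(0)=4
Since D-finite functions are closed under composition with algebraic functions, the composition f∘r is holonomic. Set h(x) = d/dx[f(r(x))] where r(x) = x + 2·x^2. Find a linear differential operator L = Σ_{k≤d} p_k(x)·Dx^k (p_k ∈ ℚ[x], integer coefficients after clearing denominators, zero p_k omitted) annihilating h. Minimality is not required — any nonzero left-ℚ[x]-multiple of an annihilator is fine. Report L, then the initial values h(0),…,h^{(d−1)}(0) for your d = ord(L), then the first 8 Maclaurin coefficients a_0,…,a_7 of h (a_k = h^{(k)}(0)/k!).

f: a_k = 0, 4, 0, -4/3, 0, 4/5, 0, -4/7, …
Change of var in L_f (x↦r) gives L₀.
Derive L from L₀ (diff closure).
L = (-4 + 2·x + 16·x^2 + 48·x^3 + 48·x^4) + (1 + 4·x + x^2 + 8·x^3 + 20·x^4 + 16·x^5)·Dx  (order 1).
h: a_k = 4, 16, -4, -32, -76, -16, 220, 448, …
ICs: h(0) = 4.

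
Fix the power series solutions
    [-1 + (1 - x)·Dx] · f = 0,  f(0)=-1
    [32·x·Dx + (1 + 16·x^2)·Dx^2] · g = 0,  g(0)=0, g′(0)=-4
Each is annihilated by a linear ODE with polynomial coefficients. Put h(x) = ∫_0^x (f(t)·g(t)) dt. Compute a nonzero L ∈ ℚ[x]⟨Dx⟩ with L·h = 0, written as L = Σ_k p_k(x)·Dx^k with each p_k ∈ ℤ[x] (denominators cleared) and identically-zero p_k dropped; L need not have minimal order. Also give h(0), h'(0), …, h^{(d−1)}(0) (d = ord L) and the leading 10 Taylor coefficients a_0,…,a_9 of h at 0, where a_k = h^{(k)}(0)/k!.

L = 32·x·Dx + (2 - 32·x + 64·x^2)·Dx^2 + (-1 + x - 16·x^2 + 16·x^3)·Dx^3  (order 3).
h: a_k = 0, 0, 2, 4/3, -13/3, -52/15, 1406/45, 2812/105, -56519/210, -226076/945, …
ICs: h(0) = 0, h′(0) = 0, h′′(0) = 4.

f: a_k = -1, -1, -1, -1, -1, -1, -1, -1, -1, -1, …
g: a_k = 0, -4, 0, 64/3, 0, -1024/5, 0, 16384/7, 0, -262144/9, …
f·g: L₀ = L_f ⊗_s L_g, ord ≤ 1·2.
∫: right-multiply L₀ by Dx.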